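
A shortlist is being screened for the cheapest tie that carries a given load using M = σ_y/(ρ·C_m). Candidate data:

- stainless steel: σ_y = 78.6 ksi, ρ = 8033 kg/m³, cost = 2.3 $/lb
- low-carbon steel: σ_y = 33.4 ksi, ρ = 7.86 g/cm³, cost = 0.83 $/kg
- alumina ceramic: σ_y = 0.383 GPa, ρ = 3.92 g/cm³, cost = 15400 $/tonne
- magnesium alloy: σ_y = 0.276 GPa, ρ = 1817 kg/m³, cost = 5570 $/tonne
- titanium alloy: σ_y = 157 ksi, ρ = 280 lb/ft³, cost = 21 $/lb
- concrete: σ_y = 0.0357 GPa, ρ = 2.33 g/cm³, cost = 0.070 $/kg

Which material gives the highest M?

Normalizing units and computing the index:
  stainless steel: σ_y = 541.9 MPa, ρ = 8033 kg/m³, cost = 5.071 $/kg
  low-carbon steel: σ_y = 230.3 MPa, ρ = 7860 kg/m³, cost = 0.8300 $/kg
  alumina ceramic: σ_y = 383.0 MPa, ρ = 3920 kg/m³, cost = 15.40 $/kg
  magnesium alloy: σ_y = 276.0 MPa, ρ = 1817 kg/m³, cost = 5.570 $/kg
  titanium alloy: σ_y = 1082 MPa, ρ = 4485 kg/m³, cost = 46.30 $/kg
  concrete: σ_y = 35.70 MPa, ρ = 2330 kg/m³, cost = 0.07000 $/kg
  concrete: M = 219 kN·m per $
  low-carbon steel: M = 35.3 kN·m per $
  magnesium alloy: M = 27.3 kN·m per $
  stainless steel: M = 13.3 kN·m per $
  alumina ceramic: M = 6.34 kN·m per $
  titanium alloy: M = 5.21 kN·m per $
Highest index: concrete.

concrete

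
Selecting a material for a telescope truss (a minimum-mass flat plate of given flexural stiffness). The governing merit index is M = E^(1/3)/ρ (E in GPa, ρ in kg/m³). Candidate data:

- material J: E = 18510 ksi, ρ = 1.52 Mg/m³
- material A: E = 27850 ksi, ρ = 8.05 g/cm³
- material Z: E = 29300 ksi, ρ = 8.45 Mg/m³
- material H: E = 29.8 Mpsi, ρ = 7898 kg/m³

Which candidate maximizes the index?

material J

Convert each candidate to consistent units, then evaluate M:
  material J: E = 127.6 GPa, ρ = 1520 kg/m³
  material A: E = 192.0 GPa, ρ = 8050 kg/m³
  material Z: E = 202.0 GPa, ρ = 8450 kg/m³
  material H: E = 205.5 GPa, ρ = 7898 kg/m³
  material J: M = 3.31×10⁻³
  material H: M = 0.747×10⁻³
  material A: M = 0.717×10⁻³
  material Z: M = 0.694×10⁻³
Highest index: material J.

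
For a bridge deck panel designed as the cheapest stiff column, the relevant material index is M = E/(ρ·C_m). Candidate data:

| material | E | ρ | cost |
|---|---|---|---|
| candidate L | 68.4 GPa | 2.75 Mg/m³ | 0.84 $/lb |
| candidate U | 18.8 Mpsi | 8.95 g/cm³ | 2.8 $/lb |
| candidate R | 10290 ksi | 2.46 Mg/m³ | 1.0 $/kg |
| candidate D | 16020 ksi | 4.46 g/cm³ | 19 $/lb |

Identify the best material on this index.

Convert each candidate to consistent units, then evaluate M:
  candidate L: E = 68.40 GPa, ρ = 2750 kg/m³, cost = 1.852 $/kg
  candidate U: E = 129.6 GPa, ρ = 8950 kg/m³, cost = 6.173 $/kg
  candidate R: E = 70.95 GPa, ρ = 2460 kg/m³, cost = 1.000 $/kg
  candidate D: E = 110.5 GPa, ρ = 4460 kg/m³, cost = 41.89 $/kg
  candidate R: M = 28.8 MN·m per $
  candidate L: M = 13.4 MN·m per $
  candidate U: M = 2.35 MN·m per $
  candidate D: M = 0.591 MN·m per $
The maximum is for candidate R.

candidate R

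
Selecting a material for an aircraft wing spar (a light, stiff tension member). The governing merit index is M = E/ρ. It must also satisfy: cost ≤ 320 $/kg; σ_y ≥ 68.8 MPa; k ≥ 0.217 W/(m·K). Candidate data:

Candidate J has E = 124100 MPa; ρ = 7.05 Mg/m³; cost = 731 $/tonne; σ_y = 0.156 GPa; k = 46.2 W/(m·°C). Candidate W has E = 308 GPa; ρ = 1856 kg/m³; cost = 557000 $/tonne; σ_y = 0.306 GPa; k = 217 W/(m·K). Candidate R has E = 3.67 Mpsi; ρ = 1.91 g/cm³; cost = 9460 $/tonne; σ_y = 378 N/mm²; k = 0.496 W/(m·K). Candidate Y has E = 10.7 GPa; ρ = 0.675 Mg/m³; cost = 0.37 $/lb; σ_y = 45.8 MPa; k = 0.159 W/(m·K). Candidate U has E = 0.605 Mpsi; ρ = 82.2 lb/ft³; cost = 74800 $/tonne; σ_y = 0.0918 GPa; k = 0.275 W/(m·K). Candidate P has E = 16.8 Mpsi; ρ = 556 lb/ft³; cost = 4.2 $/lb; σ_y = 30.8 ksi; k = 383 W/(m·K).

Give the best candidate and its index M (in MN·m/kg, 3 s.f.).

candidate J, M = 17.6 MN·m/kg

Screen on constraints: cost ≤ 320 $/kg; σ_y ≥ 68.8 MPa; k ≥ 0.217 W/(m·K). Survivors: candidate J, candidate R, candidate U, candidate P.
Normalizing units and computing the index:
  candidate J: E = 124.1 GPa, ρ = 7050 kg/m³
  candidate R: E = 25.30 GPa, ρ = 1910 kg/m³
  candidate U: E = 4.171 GPa, ρ = 1317 kg/m³
  candidate P: E = 115.8 GPa, ρ = 8906 kg/m³
  candidate J: M = 17.6 MN·m/kg
  candidate R: M = 13.2 MN·m/kg
  candidate P: M = 13.0 MN·m/kg
  candidate U: M = 3.17 MN·m/kg
Candidate J has the largest M.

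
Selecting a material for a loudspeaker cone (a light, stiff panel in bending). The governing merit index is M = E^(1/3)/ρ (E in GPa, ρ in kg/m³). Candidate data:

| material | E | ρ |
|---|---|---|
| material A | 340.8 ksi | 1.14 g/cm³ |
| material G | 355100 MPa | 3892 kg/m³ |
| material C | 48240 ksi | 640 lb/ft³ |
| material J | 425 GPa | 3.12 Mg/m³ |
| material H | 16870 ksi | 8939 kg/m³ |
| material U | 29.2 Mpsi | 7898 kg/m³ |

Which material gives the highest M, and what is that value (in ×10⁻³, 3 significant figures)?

material J, M = 2.41×10⁻³

Normalizing units and computing the index:
  material A: E = 2.350 GPa, ρ = 1140 kg/m³
  material G: E = 355.1 GPa, ρ = 3892 kg/m³
  material C: E = 332.6 GPa, ρ = 10250 kg/m³
  material J: E = 425.0 GPa, ρ = 3120 kg/m³
  material H: E = 116.3 GPa, ρ = 8939 kg/m³
  material U: E = 201.3 GPa, ρ = 7898 kg/m³
  material J: M = 2.41×10⁻³
  material G: M = 1.82×10⁻³
  material A: M = 1.17×10⁻³
  material U: M = 0.742×10⁻³
  material C: M = 0.676×10⁻³
  material H: M = 0.546×10⁻³
The maximum is for material J.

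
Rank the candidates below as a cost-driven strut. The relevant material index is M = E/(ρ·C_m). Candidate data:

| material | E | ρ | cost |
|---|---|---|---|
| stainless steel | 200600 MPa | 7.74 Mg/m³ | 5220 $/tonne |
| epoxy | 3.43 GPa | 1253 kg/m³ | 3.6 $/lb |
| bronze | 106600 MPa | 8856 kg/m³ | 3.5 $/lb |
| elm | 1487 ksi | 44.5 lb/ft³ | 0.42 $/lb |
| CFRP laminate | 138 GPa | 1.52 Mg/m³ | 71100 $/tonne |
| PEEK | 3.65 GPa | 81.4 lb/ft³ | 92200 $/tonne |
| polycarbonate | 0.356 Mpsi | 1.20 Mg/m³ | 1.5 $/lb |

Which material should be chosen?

elm

Normalizing units and computing the index:
  stainless steel: E = 200.6 GPa, ρ = 7740 kg/m³, cost = 5.220 $/kg
  epoxy: E = 3.430 GPa, ρ = 1253 kg/m³, cost = 7.937 $/kg
  bronze: E = 106.6 GPa, ρ = 8856 kg/m³, cost = 7.716 $/kg
  elm: E = 10.25 GPa, ρ = 712.8 kg/m³, cost = 0.9259 $/kg
  CFRP laminate: E = 138.0 GPa, ρ = 1520 kg/m³, cost = 71.10 $/kg
  PEEK: E = 3.650 GPa, ρ = 1304 kg/m³, cost = 92.20 $/kg
  polycarbonate: E = 2.455 GPa, ρ = 1200 kg/m³, cost = 3.307 $/kg
  elm: M = 15.5 MN·m per $
  stainless steel: M = 4.97 MN·m per $
  bronze: M = 1.56 MN·m per $
  CFRP laminate: M = 1.28 MN·m per $
  polycarbonate: M = 0.619 MN·m per $
  epoxy: M = 0.345 MN·m per $
  PEEK: M = 0.0304 MN·m per $
Elm ranks first.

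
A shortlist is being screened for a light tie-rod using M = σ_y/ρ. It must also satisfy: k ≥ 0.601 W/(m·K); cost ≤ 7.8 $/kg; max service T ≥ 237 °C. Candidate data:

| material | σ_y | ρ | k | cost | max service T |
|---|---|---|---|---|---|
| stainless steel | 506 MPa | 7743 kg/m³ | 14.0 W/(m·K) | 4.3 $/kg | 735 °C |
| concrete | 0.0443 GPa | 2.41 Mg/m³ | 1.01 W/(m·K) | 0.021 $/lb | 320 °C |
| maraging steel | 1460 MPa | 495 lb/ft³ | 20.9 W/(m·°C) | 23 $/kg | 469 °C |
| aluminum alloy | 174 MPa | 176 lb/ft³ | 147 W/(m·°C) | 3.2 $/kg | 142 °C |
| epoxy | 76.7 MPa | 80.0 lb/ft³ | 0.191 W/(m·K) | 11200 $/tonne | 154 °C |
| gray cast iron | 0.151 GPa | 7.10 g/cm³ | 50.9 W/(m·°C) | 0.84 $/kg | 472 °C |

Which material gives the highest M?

Screen on constraints: k ≥ 0.601 W/(m·K); cost ≤ 7.8 $/kg; max service T ≥ 237 °C. Survivors: stainless steel, concrete, gray cast iron.
Normalizing units and computing the index:
  stainless steel: σ_y = 506.0 MPa, ρ = 7743 kg/m³
  concrete: σ_y = 44.30 MPa, ρ = 2410 kg/m³
  gray cast iron: σ_y = 151.0 MPa, ρ = 7100 kg/m³
  stainless steel: M = 65.3 kN·m/kg
  gray cast iron: M = 21.3 kN·m/kg
  concrete: M = 18.4 kN·m/kg
Highest index: stainless steel.

stainless steel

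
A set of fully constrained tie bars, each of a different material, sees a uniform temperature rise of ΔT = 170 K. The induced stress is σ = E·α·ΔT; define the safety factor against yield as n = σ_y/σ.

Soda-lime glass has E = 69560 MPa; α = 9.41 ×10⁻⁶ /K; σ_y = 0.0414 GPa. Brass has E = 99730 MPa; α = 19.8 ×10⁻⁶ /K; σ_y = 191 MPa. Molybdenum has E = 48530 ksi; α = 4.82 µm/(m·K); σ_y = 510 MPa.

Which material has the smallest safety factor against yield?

soda-lime glass

In consistent units (E in GPa, α in ×10⁻⁶/K, σ_y in MPa):
  soda-lime glass: E = 69.56, α = 9.41, σ_y = 41.40 → σ = 111 MPa, n = 0.372
  brass: E = 99.73, α = 19.8, σ_y = 191.0 → σ = 336 MPa, n = 0.569
  molybdenum: E = 334.6, α = 4.82, σ_y = 510.0 → σ = 274 MPa, n = 1.86
Soda-lime glass has the lowest safety factor, n = 0.372.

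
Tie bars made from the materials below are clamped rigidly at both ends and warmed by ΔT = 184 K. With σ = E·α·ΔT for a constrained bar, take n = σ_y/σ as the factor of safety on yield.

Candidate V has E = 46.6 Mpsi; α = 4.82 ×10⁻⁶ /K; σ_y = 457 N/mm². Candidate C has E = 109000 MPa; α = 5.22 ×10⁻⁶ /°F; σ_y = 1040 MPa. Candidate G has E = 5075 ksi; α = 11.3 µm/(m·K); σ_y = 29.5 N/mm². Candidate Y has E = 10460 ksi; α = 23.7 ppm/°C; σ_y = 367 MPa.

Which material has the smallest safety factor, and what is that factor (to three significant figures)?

In consistent units (E in GPa, α in ×10⁻⁶/K, σ_y in MPa):
  candidate V: E = 321.3, α = 4.82, σ_y = 457.0 → σ = 285 MPa, n = 1.60
  candidate C: E = 109.0, α = 9.40, σ_y = 1040 → σ = 188 MPa, n = 5.52
  candidate G: E = 34.99, α = 11.3, σ_y = 29.50 → σ = 72.8 MPa, n = 0.405
  candidate Y: E = 72.12, α = 23.7, σ_y = 367.0 → σ = 314 MPa, n = 1.17
Candidate G has the lowest safety factor, n = 0.405.

candidate G, n = 0.405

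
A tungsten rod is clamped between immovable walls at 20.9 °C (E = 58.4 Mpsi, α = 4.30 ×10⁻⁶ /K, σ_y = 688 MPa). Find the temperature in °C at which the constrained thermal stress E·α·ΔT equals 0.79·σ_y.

E = 58.4 Mpsi = 402.7 GPa.
E·α·ΔT = 543.5 MPa ⇒ ΔT = 543.5 / (402.7×10³ × 4.30×10⁻⁶) = 313.9 K.
T = 20.9 + 313.9 = 334.8 °C.

335 °C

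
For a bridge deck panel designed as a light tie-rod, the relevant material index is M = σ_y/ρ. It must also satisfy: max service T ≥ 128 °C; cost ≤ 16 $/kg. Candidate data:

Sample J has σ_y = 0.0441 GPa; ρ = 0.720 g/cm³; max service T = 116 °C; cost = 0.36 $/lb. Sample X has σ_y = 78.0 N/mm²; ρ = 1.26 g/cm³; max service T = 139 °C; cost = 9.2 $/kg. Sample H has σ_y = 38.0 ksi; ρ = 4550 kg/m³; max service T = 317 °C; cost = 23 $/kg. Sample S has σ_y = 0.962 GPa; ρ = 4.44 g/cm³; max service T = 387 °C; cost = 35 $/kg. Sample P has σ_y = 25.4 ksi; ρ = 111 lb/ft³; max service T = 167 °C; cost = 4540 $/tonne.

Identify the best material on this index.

sample P

Screen on constraints: max service T ≥ 128 °C; cost ≤ 16 $/kg. Survivors: sample X, sample P.
In SI units:
  sample X: σ_y = 78.00 MPa, ρ = 1260 kg/m³
  sample P: σ_y = 175.1 MPa, ρ = 1778 kg/m³
  sample P: M = 98.5 kN·m/kg
  sample X: M = 61.9 kN·m/kg
The maximum is for sample P.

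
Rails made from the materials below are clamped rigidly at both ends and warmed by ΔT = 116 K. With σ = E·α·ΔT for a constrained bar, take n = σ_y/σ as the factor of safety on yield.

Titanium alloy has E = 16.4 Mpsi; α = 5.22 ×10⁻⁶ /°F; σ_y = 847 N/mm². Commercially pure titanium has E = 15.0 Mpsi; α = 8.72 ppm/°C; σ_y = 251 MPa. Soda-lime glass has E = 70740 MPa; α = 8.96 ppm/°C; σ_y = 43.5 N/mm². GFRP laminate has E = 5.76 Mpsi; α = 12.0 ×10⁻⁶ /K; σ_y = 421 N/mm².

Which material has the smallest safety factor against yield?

In consistent units (E in GPa, α in ×10⁻⁶/K, σ_y in MPa):
  titanium alloy: E = 113.1, α = 9.40, σ_y = 847.0 → σ = 123 MPa, n = 6.87
  commercially pure titanium: E = 103.4, α = 8.72, σ_y = 251.0 → σ = 105 MPa, n = 2.40
  soda-lime glass: E = 70.74, α = 8.96, σ_y = 43.50 → σ = 73.5 MPa, n = 0.592
  GFRP laminate: E = 39.71, α = 12.0, σ_y = 421.0 → σ = 55.3 MPa, n = 7.62
The minimum is soda-lime glass at n = 0.592.

soda-lime glass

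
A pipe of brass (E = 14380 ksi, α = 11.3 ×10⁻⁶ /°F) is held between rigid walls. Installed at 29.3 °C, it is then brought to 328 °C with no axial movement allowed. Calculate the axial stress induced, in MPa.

602 MPa

E = 14380 ksi = 99.15 GPa.
α = 11.3×10⁻⁶/°F × 9/5 = 20.3×10⁻⁶/K.
ΔT = 298.7 K. Constrained thermal stress σ = E·α·ΔT = 99.15×10³ MPa × 20.3×10⁻⁶ × 298.7 = 602 MPa (compressive).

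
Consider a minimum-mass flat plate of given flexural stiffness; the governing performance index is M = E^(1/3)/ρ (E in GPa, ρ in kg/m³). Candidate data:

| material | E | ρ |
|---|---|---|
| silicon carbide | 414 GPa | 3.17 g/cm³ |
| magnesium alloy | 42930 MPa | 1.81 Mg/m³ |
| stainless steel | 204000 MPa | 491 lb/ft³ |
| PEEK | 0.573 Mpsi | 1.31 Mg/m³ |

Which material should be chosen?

silicon carbide

Convert each candidate to consistent units, then evaluate M:
  silicon carbide: E = 414.0 GPa, ρ = 3170 kg/m³
  magnesium alloy: E = 42.93 GPa, ρ = 1810 kg/m³
  stainless steel: E = 204.0 GPa, ρ = 7865 kg/m³
  PEEK: E = 3.951 GPa, ρ = 1310 kg/m³
  silicon carbide: M = 2.35×10⁻³
  magnesium alloy: M = 1.93×10⁻³
  PEEK: M = 1.21×10⁻³
  stainless steel: M = 0.748×10⁻³
Highest index: silicon carbide.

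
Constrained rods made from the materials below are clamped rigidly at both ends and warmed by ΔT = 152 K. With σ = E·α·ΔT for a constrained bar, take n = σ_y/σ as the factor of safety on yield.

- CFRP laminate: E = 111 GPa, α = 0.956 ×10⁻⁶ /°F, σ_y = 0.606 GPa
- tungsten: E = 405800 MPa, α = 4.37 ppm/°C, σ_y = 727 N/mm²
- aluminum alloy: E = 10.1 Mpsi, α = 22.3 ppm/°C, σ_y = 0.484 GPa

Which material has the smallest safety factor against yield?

With everything in SI (GPa, ×10⁻⁶/K, MPa):
  CFRP laminate: E = 111.0, α = 1.72, σ_y = 606.0 → σ = 29.0 MPa, n = 20.9
  tungsten: E = 405.8, α = 4.37, σ_y = 727.0 → σ = 270 MPa, n = 2.70
  aluminum alloy: E = 69.64, α = 22.3, σ_y = 484.0 → σ = 236 MPa, n = 2.05
Aluminum alloy has the lowest safety factor, n = 2.05.

aluminum alloy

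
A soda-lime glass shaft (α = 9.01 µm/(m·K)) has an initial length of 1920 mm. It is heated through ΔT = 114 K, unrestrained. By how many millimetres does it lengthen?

ΔL = α·L₀·ΔT = 9.01×10⁻⁶ × 1920 mm × 114.0 K = 1.97 mm.

1.97 mm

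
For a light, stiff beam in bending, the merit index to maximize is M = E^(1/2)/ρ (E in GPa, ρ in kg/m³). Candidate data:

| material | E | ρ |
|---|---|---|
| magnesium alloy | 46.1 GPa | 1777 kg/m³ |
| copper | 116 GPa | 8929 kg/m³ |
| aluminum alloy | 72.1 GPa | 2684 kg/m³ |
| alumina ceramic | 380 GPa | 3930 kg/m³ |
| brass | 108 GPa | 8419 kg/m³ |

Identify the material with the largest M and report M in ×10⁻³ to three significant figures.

Computing M directly (units already consistent):
  alumina ceramic: M = 4.96×10⁻³
  magnesium alloy: M = 3.82×10⁻³
  aluminum alloy: M = 3.16×10⁻³
  brass: M = 1.23×10⁻³
  copper: M = 1.21×10⁻³
Alumina ceramic has the largest M.

alumina ceramic, M = 4.96×10⁻³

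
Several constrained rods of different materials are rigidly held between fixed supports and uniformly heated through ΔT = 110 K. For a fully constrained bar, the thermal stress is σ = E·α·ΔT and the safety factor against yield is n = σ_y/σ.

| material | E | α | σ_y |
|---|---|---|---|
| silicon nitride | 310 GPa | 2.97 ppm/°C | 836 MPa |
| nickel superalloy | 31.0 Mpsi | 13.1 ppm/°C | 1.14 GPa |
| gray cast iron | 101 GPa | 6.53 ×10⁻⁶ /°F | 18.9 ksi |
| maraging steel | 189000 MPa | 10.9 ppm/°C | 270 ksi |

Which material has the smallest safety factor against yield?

Converting E to GPa, α to ×10⁻⁶/K, σ_y to MPa, then σ and n for each:
  silicon nitride: E = 310.0, α = 2.97, σ_y = 836.0 → σ = 101 MPa, n = 8.25
  nickel superalloy: E = 213.7, α = 13.1, σ_y = 1140 → σ = 308 MPa, n = 3.70
  gray cast iron: E = 101.0, α = 11.8, σ_y = 130.3 → σ = 131 MPa, n = 0.998
  maraging steel: E = 189.0, α = 10.9, σ_y = 1862 → σ = 227 MPa, n = 8.21
Gray cast iron has the lowest safety factor, n = 0.998.

gray cast iron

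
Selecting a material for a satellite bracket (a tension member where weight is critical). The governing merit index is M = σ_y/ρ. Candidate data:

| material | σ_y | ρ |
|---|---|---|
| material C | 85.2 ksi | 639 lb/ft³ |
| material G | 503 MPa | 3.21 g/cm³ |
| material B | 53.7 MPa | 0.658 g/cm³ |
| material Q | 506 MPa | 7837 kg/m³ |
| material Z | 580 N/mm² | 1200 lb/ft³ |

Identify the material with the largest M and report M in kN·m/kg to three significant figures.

material G, M = 157 kN·m/kg

Putting every candidate on a common basis:
  material C: σ_y = 587.4 MPa, ρ = 10240 kg/m³
  material G: σ_y = 503.0 MPa, ρ = 3210 kg/m³
  material B: σ_y = 53.70 MPa, ρ = 658.0 kg/m³
  material Q: σ_y = 506.0 MPa, ρ = 7837 kg/m³
  material Z: σ_y = 580.0 MPa, ρ = 19220 kg/m³
  material G: M = 157 kN·m/kg
  material B: M = 81.6 kN·m/kg
  material Q: M = 64.6 kN·m/kg
  material C: M = 57.4 kN·m/kg
  material Z: M = 30.2 kN·m/kg
The maximum is for material G.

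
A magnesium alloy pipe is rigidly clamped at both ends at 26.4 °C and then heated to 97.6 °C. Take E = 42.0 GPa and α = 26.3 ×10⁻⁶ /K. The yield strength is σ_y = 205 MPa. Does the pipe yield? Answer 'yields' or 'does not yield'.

ΔT = 71.20 K. Constrained thermal stress σ = E·α·ΔT = 42.00×10³ MPa × 26.3×10⁻⁶ × 71.20 = 78.6 MPa (compressive).
Compare to σ_y = 205 MPa: σ < σ_y, so it does not yield.

does not yield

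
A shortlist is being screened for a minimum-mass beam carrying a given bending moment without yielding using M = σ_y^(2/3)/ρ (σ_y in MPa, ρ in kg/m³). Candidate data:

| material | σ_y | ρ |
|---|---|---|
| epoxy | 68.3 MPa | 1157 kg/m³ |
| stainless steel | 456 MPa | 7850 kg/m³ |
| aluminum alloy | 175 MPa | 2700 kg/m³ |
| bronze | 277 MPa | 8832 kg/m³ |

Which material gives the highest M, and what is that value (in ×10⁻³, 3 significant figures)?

Per-candidate index values:
  epoxy: M = 14.4×10⁻³
  aluminum alloy: M = 11.6×10⁻³
  stainless steel: M = 7.55×10⁻³
  bronze: M = 4.81×10⁻³
The maximum is for epoxy.

epoxy, M = 14.4×10⁻³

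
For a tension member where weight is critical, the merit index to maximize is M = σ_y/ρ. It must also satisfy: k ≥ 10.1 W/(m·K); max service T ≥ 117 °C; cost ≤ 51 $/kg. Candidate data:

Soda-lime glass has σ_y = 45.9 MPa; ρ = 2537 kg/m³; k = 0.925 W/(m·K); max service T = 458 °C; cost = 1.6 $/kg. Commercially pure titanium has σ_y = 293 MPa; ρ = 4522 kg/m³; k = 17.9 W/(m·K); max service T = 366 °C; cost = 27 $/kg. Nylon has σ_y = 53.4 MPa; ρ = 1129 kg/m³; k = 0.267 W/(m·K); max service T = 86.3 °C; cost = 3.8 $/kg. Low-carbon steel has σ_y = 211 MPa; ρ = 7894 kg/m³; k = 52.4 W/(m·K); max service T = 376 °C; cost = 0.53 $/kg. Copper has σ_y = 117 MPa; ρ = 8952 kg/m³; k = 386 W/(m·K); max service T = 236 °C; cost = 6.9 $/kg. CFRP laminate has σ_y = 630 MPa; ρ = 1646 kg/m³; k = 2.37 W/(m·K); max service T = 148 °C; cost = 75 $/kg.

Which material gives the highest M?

Screen on constraints: k ≥ 10.1 W/(m·K); max service T ≥ 117 °C; cost ≤ 51 $/kg. Survivors: commercially pure titanium, low-carbon steel, copper.
Evaluate M for each candidate:
  commercially pure titanium: M = 64.8 kN·m/kg
  low-carbon steel: M = 26.7 kN·m/kg
  copper: M = 13.1 kN·m/kg
Commercially pure titanium ranks first.

commercially pure titanium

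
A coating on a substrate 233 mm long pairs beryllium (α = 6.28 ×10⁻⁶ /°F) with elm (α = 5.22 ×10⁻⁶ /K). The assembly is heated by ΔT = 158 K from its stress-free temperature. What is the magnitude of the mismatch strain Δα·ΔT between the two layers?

9.61×10⁻⁴

beryllium: α = 6.28×10⁻⁶/°F × 9/5 = 11.3×10⁻⁶/K.
Δα = |11.3 − 5.22|×10⁻⁶/K = 6.08×10⁻⁶/K.
Mismatch strain = Δα·ΔT = 6.08×10⁻⁶ × 158.0 = 9.61×10⁻⁴.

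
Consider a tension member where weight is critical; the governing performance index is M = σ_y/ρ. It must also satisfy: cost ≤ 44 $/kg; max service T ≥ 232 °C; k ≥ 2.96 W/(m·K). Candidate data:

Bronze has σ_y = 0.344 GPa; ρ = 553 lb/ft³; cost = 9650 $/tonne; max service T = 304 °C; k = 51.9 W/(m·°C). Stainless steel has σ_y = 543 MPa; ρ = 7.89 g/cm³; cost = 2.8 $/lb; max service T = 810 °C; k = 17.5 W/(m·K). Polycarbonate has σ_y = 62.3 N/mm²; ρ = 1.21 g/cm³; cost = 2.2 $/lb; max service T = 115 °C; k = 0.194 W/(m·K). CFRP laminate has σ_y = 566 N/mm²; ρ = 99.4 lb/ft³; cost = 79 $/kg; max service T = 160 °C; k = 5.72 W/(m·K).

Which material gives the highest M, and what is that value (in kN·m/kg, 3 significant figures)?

Screen on constraints: cost ≤ 44 $/kg; max service T ≥ 232 °C; k ≥ 2.96 W/(m·K). Survivors: bronze, stainless steel.
After converting to SI:
  bronze: σ_y = 344.0 MPa, ρ = 8858 kg/m³
  stainless steel: σ_y = 543.0 MPa, ρ = 7890 kg/m³
  stainless steel: M = 68.8 kN·m/kg
  bronze: M = 38.8 kN·m/kg
Stainless steel ranks first.

stainless steel, M = 68.8 kN·m/kg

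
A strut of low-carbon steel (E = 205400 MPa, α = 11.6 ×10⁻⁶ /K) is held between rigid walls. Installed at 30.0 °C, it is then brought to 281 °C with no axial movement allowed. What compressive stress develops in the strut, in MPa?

E = 205400 MPa = 205.4 GPa.
ΔT = 251.0 K. Constrained thermal stress σ = E·α·ΔT = 205.4×10³ MPa × 11.6×10⁻⁶ × 251.0 = 598 MPa (compressive).

598 MPa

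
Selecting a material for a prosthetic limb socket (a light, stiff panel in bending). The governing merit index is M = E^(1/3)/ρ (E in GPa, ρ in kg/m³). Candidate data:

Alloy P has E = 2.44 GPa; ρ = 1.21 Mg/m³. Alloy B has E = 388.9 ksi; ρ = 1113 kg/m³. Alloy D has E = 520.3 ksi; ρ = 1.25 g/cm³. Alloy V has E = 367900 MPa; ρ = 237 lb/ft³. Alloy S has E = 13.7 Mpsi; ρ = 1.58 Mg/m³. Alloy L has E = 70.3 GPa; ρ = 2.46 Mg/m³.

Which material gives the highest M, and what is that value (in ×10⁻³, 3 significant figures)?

alloy S, M = 2.88×10⁻³

Normalizing units and computing the index:
  alloy P: E = 2.440 GPa, ρ = 1210 kg/m³
  alloy B: E = 2.681 GPa, ρ = 1113 kg/m³
  alloy D: E = 3.587 GPa, ρ = 1250 kg/m³
  alloy V: E = 367.9 GPa, ρ = 3796 kg/m³
  alloy S: E = 94.46 GPa, ρ = 1580 kg/m³
  alloy L: E = 70.30 GPa, ρ = 2460 kg/m³
  alloy S: M = 2.88×10⁻³
  alloy V: M = 1.89×10⁻³
  alloy L: M = 1.68×10⁻³
  alloy B: M = 1.25×10⁻³
  alloy D: M = 1.22×10⁻³
  alloy P: M = 1.11×10⁻³
Alloy S ranks first.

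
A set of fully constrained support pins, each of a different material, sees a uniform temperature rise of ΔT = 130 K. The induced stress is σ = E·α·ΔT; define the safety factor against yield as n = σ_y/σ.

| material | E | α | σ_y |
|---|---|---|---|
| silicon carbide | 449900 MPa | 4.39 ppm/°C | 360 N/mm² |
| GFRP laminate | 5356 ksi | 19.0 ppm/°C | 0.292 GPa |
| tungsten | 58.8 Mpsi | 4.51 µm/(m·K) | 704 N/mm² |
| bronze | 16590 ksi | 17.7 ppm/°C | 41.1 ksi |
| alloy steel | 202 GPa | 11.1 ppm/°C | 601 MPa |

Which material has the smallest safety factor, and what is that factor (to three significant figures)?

bronze, n = 1.08

With everything in SI (GPa, ×10⁻⁶/K, MPa):
  silicon carbide: E = 449.9, α = 4.39, σ_y = 360.0 → σ = 257 MPa, n = 1.40
  GFRP laminate: E = 36.93, α = 19.0, σ_y = 292.0 → σ = 91.2 MPa, n = 3.20
  tungsten: E = 405.4, α = 4.51, σ_y = 704.0 → σ = 238 MPa, n = 2.96
  bronze: E = 114.4, α = 17.7, σ_y = 283.4 → σ = 263 MPa, n = 1.08
  alloy steel: E = 202.0, α = 11.1, σ_y = 601.0 → σ = 291 MPa, n = 2.06
Bronze has the lowest safety factor, n = 1.08.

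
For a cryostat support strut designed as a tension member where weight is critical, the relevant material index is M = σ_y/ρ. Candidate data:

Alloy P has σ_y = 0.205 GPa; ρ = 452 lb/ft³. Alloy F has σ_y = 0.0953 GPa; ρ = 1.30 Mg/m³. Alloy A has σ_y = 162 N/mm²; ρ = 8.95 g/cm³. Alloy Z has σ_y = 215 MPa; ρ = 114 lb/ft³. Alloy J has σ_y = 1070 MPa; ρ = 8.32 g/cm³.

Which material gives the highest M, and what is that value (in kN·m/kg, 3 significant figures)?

alloy J, M = 129 kN·m/kg

Putting every candidate on a common basis:
  alloy P: σ_y = 205.0 MPa, ρ = 7240 kg/m³
  alloy F: σ_y = 95.30 MPa, ρ = 1300 kg/m³
  alloy A: σ_y = 162.0 MPa, ρ = 8950 kg/m³
  alloy Z: σ_y = 215.0 MPa, ρ = 1826 kg/m³
  alloy J: σ_y = 1070 MPa, ρ = 8320 kg/m³
  alloy J: M = 129 kN·m/kg
  alloy Z: M = 118 kN·m/kg
  alloy F: M = 73.3 kN·m/kg
  alloy P: M = 28.3 kN·m/kg
  alloy A: M = 18.1 kN·m/kg
Alloy J ranks first.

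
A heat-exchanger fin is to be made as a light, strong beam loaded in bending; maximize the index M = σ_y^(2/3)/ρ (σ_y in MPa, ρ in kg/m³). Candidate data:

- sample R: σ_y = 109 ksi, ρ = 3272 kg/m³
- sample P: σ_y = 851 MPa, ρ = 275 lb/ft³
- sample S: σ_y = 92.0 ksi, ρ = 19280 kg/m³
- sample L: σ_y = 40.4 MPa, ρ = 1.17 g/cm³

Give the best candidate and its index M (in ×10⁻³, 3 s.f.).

sample R, M = 25.3×10⁻³

After converting to SI:
  sample R: σ_y = 751.5 MPa, ρ = 3272 kg/m³
  sample P: σ_y = 851.0 MPa, ρ = 4405 kg/m³
  sample S: σ_y = 634.3 MPa, ρ = 19280 kg/m³
  sample L: σ_y = 40.40 MPa, ρ = 1170 kg/m³
  sample R: M = 25.3×10⁻³
  sample P: M = 20.4×10⁻³
  sample L: M = 10.1×10⁻³
  sample S: M = 3.83×10⁻³
Sample R has the largest M.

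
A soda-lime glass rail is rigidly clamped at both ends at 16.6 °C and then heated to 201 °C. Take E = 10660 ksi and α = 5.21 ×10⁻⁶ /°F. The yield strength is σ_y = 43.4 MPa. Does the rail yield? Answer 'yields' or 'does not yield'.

E = 10660 ksi = 73.50 GPa.
α = 5.21×10⁻⁶/°F × 9/5 = 9.38×10⁻⁶/K.
ΔT = 184.4 K. Constrained thermal stress σ = E·α·ΔT = 73.50×10³ MPa × 9.38×10⁻⁶ × 184.4 = 127 MPa (compressive).
Compare to σ_y = 43.4 MPa: σ ≥ σ_y, so it yields.

yields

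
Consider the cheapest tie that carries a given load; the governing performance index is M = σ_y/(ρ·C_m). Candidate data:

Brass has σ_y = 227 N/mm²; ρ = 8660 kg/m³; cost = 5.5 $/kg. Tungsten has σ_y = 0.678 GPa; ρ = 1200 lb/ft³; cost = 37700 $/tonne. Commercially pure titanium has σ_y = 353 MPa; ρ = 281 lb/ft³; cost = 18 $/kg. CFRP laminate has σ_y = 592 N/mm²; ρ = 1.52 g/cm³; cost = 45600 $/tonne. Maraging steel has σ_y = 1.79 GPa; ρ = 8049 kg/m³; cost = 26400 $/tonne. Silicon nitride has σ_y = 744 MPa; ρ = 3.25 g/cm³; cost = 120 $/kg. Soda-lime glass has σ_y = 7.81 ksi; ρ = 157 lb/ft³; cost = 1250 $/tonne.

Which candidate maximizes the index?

soda-lime glass

In SI units:
  brass: σ_y = 227.0 MPa, ρ = 8660 kg/m³, cost = 5.500 $/kg
  tungsten: σ_y = 678.0 MPa, ρ = 19220 kg/m³, cost = 37.70 $/kg
  commercially pure titanium: σ_y = 353.0 MPa, ρ = 4501 kg/m³, cost = 18.00 $/kg
  CFRP laminate: σ_y = 592.0 MPa, ρ = 1520 kg/m³, cost = 45.60 $/kg
  maraging steel: σ_y = 1790 MPa, ρ = 8049 kg/m³, cost = 26.40 $/kg
  silicon nitride: σ_y = 744.0 MPa, ρ = 3250 kg/m³, cost = 120.0 $/kg
  soda-lime glass: σ_y = 53.85 MPa, ρ = 2515 kg/m³, cost = 1.250 $/kg
  soda-lime glass: M = 17.1 kN·m per $
  CFRP laminate: M = 8.54 kN·m per $
  maraging steel: M = 8.42 kN·m per $
  brass: M = 4.77 kN·m per $
  commercially pure titanium: M = 4.36 kN·m per $
  silicon nitride: M = 1.91 kN·m per $
  tungsten: M = 0.936 kN·m per $
Soda-lime glass has the largest M.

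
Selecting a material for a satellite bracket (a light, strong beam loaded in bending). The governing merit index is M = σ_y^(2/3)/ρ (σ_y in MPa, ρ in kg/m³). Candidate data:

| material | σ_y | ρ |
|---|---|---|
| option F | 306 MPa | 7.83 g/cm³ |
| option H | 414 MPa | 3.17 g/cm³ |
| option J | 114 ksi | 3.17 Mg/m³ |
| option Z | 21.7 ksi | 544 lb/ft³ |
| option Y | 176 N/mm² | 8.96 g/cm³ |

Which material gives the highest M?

Normalizing units and computing the index:
  option F: σ_y = 306.0 MPa, ρ = 7830 kg/m³
  option H: σ_y = 414.0 MPa, ρ = 3170 kg/m³
  option J: σ_y = 786.0 MPa, ρ = 3170 kg/m³
  option Z: σ_y = 149.6 MPa, ρ = 8714 kg/m³
  option Y: σ_y = 176.0 MPa, ρ = 8960 kg/m³
  option J: M = 26.9×10⁻³
  option H: M = 17.5×10⁻³
  option F: M = 5.80×10⁻³
  option Y: M = 3.51×10⁻³
  option Z: M = 3.23×10⁻³
The maximum is for option J.

option J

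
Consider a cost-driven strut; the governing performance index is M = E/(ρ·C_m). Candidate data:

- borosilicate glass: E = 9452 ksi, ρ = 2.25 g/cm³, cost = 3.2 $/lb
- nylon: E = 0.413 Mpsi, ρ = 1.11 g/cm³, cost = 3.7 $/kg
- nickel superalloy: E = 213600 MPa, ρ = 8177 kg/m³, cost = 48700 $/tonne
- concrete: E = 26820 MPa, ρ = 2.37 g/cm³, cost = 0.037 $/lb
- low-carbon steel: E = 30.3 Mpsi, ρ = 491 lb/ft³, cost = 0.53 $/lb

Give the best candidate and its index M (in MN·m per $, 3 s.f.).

Convert each candidate to consistent units, then evaluate M:
  borosilicate glass: E = 65.17 GPa, ρ = 2250 kg/m³, cost = 7.055 $/kg
  nylon: E = 2.848 GPa, ρ = 1110 kg/m³, cost = 3.700 $/kg
  nickel superalloy: E = 213.6 GPa, ρ = 8177 kg/m³, cost = 48.70 $/kg
  concrete: E = 26.82 GPa, ρ = 2370 kg/m³, cost = 0.08157 $/kg
  low-carbon steel: E = 208.9 GPa, ρ = 7865 kg/m³, cost = 1.168 $/kg
  concrete: M = 139 MN·m per $
  low-carbon steel: M = 22.7 MN·m per $
  borosilicate glass: M = 4.11 MN·m per $
  nylon: M = 0.693 MN·m per $
  nickel superalloy: M = 0.536 MN·m per $
Highest index: concrete.

concrete, M = 139 MN·m per $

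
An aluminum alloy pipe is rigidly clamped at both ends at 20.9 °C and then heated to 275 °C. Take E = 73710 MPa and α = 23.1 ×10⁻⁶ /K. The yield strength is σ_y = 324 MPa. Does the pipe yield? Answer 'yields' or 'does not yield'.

yields

E = 73710 MPa = 73.71 GPa.
ΔT = 254.1 K. Constrained thermal stress σ = E·α·ΔT = 73.71×10³ MPa × 23.1×10⁻⁶ × 254.1 = 433 MPa (compressive).
Compare to σ_y = 324 MPa: σ ≥ σ_y, so it yields.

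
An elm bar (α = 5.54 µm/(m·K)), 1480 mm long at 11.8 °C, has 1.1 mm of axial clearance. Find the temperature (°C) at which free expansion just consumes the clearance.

146 °C

α·L₀·ΔT = 1.1 mm ⇒ ΔT = 1.1 / (5.54×10⁻⁶ × 1480.0) = 134.2 K.
T = 11.8 + 134.2 = 146.0 °C.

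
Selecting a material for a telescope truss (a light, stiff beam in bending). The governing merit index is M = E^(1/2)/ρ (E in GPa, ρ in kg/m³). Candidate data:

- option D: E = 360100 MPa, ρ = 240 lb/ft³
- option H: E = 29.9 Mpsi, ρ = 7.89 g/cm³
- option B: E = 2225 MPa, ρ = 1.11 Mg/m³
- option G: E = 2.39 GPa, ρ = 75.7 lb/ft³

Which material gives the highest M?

In SI units:
  option D: E = 360.1 GPa, ρ = 3844 kg/m³
  option H: E = 206.2 GPa, ρ = 7890 kg/m³
  option B: E = 2.225 GPa, ρ = 1110 kg/m³
  option G: E = 2.390 GPa, ρ = 1213 kg/m³
  option D: M = 4.94×10⁻³
  option H: M = 1.82×10⁻³
  option B: M = 1.34×10⁻³
  option G: M = 1.27×10⁻³
Option D has the largest M.

option D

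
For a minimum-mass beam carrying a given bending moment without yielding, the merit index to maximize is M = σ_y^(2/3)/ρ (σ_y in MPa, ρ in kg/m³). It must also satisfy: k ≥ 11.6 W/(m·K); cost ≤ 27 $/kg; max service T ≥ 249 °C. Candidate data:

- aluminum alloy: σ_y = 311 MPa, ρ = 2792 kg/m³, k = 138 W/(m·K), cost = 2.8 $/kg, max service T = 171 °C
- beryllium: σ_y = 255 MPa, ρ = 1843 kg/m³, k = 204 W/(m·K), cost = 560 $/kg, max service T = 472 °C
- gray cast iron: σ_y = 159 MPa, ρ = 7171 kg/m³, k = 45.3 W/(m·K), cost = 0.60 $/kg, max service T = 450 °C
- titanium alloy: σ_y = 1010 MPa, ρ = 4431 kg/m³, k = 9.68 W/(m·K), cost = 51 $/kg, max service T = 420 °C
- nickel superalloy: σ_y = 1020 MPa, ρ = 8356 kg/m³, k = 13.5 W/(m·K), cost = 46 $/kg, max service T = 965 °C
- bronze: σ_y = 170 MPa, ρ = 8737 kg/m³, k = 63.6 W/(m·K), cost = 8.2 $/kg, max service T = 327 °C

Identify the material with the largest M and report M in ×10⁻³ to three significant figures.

gray cast iron, M = 4.09×10⁻³

Screen on constraints: k ≥ 11.6 W/(m·K); cost ≤ 27 $/kg; max service T ≥ 249 °C. Survivors: gray cast iron, bronze.
Per-candidate index values:
  gray cast iron: M = 4.09×10⁻³
  bronze: M = 3.51×10⁻³
Gray cast iron ranks first.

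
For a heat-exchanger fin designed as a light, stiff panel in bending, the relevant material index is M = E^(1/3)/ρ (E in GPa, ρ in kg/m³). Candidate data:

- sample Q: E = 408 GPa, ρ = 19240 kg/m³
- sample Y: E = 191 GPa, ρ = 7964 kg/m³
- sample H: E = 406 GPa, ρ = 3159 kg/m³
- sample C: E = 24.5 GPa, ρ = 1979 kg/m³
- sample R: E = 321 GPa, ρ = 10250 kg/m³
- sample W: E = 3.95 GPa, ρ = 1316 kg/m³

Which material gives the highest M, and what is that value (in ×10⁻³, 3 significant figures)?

Per-candidate index values:
  sample H: M = 2.34×10⁻³
  sample C: M = 1.47×10⁻³
  sample W: M = 1.20×10⁻³
  sample Y: M = 0.723×10⁻³
  sample R: M = 0.668×10⁻³
  sample Q: M = 0.385×10⁻³
Sample H has the largest M.

sample H, M = 2.34×10⁻³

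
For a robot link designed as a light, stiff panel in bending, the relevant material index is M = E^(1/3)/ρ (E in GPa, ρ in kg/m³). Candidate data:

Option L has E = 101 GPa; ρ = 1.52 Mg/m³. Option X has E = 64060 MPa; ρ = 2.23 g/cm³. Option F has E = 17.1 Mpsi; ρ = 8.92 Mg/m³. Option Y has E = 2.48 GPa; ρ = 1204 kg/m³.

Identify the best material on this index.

Putting every candidate on a common basis:
  option L: E = 101.0 GPa, ρ = 1520 kg/m³
  option X: E = 64.06 GPa, ρ = 2230 kg/m³
  option F: E = 117.9 GPa, ρ = 8920 kg/m³
  option Y: E = 2.480 GPa, ρ = 1204 kg/m³
  option L: M = 3.06×10⁻³
  option X: M = 1.79×10⁻³
  option Y: M = 1.12×10⁻³
  option F: M = 0.550×10⁻³
The maximum is for option L.

option L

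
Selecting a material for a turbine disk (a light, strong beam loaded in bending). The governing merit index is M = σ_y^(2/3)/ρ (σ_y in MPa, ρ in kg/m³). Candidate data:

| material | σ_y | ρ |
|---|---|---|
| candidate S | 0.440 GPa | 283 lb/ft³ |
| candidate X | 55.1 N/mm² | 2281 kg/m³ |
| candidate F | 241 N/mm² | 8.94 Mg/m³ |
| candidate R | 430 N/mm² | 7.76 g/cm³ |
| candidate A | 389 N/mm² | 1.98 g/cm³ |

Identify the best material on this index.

In SI units:
  candidate S: σ_y = 440.0 MPa, ρ = 4533 kg/m³
  candidate X: σ_y = 55.10 MPa, ρ = 2281 kg/m³
  candidate F: σ_y = 241.0 MPa, ρ = 8940 kg/m³
  candidate R: σ_y = 430.0 MPa, ρ = 7760 kg/m³
  candidate A: σ_y = 389.0 MPa, ρ = 1980 kg/m³
  candidate A: M = 26.9×10⁻³
  candidate S: M = 12.8×10⁻³
  candidate R: M = 7.34×10⁻³
  candidate X: M = 6.35×10⁻³
  candidate F: M = 4.33×10⁻³
The maximum is for candidate A.

candidate A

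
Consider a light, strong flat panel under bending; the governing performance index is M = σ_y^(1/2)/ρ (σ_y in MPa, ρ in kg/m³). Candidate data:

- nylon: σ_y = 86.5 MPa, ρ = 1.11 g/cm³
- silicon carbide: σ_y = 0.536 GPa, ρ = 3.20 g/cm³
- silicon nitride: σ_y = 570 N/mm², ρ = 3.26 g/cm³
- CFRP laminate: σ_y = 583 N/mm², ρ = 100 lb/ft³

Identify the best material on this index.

CFRP laminate

Convert each candidate to consistent units, then evaluate M:
  nylon: σ_y = 86.50 MPa, ρ = 1110 kg/m³
  silicon carbide: σ_y = 536.0 MPa, ρ = 3200 kg/m³
  silicon nitride: σ_y = 570.0 MPa, ρ = 3260 kg/m³
  CFRP laminate: σ_y = 583.0 MPa, ρ = 1602 kg/m³
  CFRP laminate: M = 15.1×10⁻³
  nylon: M = 8.38×10⁻³
  silicon nitride: M = 7.32×10⁻³
  silicon carbide: M = 7.23×10⁻³
Highest index: CFRP laminate.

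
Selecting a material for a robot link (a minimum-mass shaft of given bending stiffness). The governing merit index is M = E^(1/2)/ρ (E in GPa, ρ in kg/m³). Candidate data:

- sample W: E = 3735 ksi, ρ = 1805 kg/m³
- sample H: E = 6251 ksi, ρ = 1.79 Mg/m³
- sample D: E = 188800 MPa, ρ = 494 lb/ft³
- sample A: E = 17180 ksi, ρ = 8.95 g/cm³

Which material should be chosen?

sample H

In SI units:
  sample W: E = 25.75 GPa, ρ = 1805 kg/m³
  sample H: E = 43.10 GPa, ρ = 1790 kg/m³
  sample D: E = 188.8 GPa, ρ = 7913 kg/m³
  sample A: E = 118.5 GPa, ρ = 8950 kg/m³
  sample H: M = 3.67×10⁻³
  sample W: M = 2.81×10⁻³
  sample D: M = 1.74×10⁻³
  sample A: M = 1.22×10⁻³
The maximum is for sample H.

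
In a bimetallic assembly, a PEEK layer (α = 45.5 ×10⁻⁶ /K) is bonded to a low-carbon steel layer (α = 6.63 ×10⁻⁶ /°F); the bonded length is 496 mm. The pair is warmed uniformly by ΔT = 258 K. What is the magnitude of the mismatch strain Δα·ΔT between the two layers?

8.66×10⁻³

low-carbon steel: α = 6.63×10⁻⁶/°F × 9/5 = 11.9×10⁻⁶/K.
Δα = |45.5 − 11.9|×10⁻⁶/K = 33.6×10⁻⁶/K.
Mismatch strain = Δα·ΔT = 33.6×10⁻⁶ × 258.0 = 8.66×10⁻³.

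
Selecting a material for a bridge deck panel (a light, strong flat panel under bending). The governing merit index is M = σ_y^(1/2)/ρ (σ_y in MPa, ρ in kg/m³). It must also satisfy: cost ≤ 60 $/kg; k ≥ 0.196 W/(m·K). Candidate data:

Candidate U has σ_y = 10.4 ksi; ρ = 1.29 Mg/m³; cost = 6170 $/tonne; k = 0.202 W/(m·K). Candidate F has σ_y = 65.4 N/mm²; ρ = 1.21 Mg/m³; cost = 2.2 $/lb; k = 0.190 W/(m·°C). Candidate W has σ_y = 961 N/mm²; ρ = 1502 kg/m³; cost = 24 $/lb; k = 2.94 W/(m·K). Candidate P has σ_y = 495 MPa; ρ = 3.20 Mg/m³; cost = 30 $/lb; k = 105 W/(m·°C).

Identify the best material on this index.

Screen on constraints: cost ≤ 60 $/kg; k ≥ 0.196 W/(m·K). Survivors: candidate U, candidate W.
In SI units:
  candidate U: σ_y = 71.71 MPa, ρ = 1290 kg/m³
  candidate W: σ_y = 961.0 MPa, ρ = 1502 kg/m³
  candidate W: M = 20.6×10⁻³
  candidate U: M = 6.56×10⁻³
Candidate W has the largest M.

candidate W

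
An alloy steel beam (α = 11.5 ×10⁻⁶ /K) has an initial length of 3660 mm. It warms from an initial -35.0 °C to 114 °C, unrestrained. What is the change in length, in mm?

6.27 mm

ΔT = 114 − (-35.0) = 149.0 K.
ΔL = α·L₀·ΔT = 11.5×10⁻⁶ × 3660 mm × 149.0 K = 6.27 mm.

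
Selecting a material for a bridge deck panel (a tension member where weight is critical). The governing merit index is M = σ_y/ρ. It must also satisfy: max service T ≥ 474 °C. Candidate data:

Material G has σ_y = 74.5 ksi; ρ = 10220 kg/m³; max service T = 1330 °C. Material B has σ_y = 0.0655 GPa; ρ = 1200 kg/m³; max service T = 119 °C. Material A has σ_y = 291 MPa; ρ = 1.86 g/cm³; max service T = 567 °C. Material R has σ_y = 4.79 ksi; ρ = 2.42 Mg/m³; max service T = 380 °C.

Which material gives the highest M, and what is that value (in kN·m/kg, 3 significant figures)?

Screen on constraints: max service T ≥ 474 °C. Survivors: material G, material A.
In SI units:
  material G: σ_y = 513.7 MPa, ρ = 10220 kg/m³
  material A: σ_y = 291.0 MPa, ρ = 1860 kg/m³
  material A: M = 156 kN·m/kg
  material G: M = 50.3 kN·m/kg
Material A has the largest M.

material A, M = 156 kN·m/kg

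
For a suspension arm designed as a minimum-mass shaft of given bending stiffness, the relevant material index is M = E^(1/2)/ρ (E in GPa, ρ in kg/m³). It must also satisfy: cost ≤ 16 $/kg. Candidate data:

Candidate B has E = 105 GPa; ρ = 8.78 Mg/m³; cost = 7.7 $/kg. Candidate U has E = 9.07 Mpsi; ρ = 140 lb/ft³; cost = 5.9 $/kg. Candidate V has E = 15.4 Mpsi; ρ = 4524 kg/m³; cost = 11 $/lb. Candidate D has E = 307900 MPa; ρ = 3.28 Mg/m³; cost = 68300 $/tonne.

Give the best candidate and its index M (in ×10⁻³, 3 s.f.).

Screen on constraints: cost ≤ 16 $/kg. Survivors: candidate B, candidate U.
Convert each candidate to consistent units, then evaluate M:
  candidate B: E = 105.0 GPa, ρ = 8780 kg/m³
  candidate U: E = 62.54 GPa, ρ = 2243 kg/m³
  candidate U: M = 3.53×10⁻³
  candidate B: M = 1.17×10⁻³
Highest index: candidate U.

candidate U, M = 3.53×10⁻³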